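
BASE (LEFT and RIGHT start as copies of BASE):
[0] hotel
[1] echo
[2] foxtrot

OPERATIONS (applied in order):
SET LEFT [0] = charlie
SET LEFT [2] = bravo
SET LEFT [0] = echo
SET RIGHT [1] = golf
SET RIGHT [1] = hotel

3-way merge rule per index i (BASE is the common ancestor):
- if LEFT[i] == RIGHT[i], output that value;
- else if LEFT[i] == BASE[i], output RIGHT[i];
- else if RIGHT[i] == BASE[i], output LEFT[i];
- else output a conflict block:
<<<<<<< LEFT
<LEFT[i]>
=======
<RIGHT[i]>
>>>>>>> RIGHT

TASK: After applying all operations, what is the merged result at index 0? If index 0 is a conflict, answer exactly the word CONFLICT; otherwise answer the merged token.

Final LEFT:  [echo, echo, bravo]
Final RIGHT: [hotel, hotel, foxtrot]
i=0: L=echo, R=hotel=BASE -> take LEFT -> echo
i=1: L=echo=BASE, R=hotel -> take RIGHT -> hotel
i=2: L=bravo, R=foxtrot=BASE -> take LEFT -> bravo
Index 0 -> echo

Answer: echo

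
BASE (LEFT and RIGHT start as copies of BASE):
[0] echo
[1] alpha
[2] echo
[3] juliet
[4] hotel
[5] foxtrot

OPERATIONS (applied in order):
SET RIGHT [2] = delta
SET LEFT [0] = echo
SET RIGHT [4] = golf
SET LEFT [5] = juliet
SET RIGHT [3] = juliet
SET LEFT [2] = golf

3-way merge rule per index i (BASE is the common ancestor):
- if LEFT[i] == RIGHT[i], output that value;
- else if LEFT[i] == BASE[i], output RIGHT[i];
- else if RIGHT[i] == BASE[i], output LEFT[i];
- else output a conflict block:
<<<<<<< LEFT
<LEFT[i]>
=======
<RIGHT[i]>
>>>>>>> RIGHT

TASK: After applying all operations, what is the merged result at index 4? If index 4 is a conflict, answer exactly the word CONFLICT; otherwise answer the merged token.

Final LEFT:  [echo, alpha, golf, juliet, hotel, juliet]
Final RIGHT: [echo, alpha, delta, juliet, golf, foxtrot]
i=0: L=echo R=echo -> agree -> echo
i=1: L=alpha R=alpha -> agree -> alpha
i=2: BASE=echo L=golf R=delta all differ -> CONFLICT
i=3: L=juliet R=juliet -> agree -> juliet
i=4: L=hotel=BASE, R=golf -> take RIGHT -> golf
i=5: L=juliet, R=foxtrot=BASE -> take LEFT -> juliet
Index 4 -> golf

Answer: golf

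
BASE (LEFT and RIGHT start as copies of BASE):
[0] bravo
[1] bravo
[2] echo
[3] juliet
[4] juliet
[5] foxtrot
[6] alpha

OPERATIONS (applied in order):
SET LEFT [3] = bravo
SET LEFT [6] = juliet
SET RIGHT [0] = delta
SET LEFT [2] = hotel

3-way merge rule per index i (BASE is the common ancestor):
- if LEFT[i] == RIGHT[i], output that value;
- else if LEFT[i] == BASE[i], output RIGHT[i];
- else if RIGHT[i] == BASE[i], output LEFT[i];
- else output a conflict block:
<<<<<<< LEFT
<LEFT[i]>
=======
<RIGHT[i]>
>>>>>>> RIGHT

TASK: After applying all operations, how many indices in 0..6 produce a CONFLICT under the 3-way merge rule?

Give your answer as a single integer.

Final LEFT:  [bravo, bravo, hotel, bravo, juliet, foxtrot, juliet]
Final RIGHT: [delta, bravo, echo, juliet, juliet, foxtrot, alpha]
i=0: L=bravo=BASE, R=delta -> take RIGHT -> delta
i=1: L=bravo R=bravo -> agree -> bravo
i=2: L=hotel, R=echo=BASE -> take LEFT -> hotel
i=3: L=bravo, R=juliet=BASE -> take LEFT -> bravo
i=4: L=juliet R=juliet -> agree -> juliet
i=5: L=foxtrot R=foxtrot -> agree -> foxtrot
i=6: L=juliet, R=alpha=BASE -> take LEFT -> juliet
Conflict count: 0

Answer: 0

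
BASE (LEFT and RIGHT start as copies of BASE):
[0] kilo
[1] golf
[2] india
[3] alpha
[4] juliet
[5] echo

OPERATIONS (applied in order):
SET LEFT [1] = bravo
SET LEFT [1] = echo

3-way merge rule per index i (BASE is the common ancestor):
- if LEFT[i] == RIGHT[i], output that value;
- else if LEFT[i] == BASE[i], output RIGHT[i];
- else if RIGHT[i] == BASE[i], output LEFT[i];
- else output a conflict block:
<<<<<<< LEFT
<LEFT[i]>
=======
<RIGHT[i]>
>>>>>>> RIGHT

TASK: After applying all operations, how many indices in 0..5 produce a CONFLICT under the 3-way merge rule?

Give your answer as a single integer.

Answer: 0

Derivation:
Final LEFT:  [kilo, echo, india, alpha, juliet, echo]
Final RIGHT: [kilo, golf, india, alpha, juliet, echo]
i=0: L=kilo R=kilo -> agree -> kilo
i=1: L=echo, R=golf=BASE -> take LEFT -> echo
i=2: L=india R=india -> agree -> india
i=3: L=alpha R=alpha -> agree -> alpha
i=4: L=juliet R=juliet -> agree -> juliet
i=5: L=echo R=echo -> agree -> echo
Conflict count: 0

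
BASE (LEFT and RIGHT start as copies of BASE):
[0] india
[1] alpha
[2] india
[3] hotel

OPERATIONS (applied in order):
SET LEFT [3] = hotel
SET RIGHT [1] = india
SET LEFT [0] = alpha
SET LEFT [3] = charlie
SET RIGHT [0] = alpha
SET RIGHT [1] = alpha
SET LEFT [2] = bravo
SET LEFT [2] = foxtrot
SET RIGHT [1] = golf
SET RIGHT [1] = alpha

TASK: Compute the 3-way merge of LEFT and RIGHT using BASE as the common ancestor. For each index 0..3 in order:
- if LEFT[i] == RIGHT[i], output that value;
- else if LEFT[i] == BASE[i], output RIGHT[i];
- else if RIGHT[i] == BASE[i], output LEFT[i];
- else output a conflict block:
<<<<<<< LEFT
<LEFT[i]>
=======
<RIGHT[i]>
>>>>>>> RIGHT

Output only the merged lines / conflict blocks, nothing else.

Final LEFT:  [alpha, alpha, foxtrot, charlie]
Final RIGHT: [alpha, alpha, india, hotel]
i=0: L=alpha R=alpha -> agree -> alpha
i=1: L=alpha R=alpha -> agree -> alpha
i=2: L=foxtrot, R=india=BASE -> take LEFT -> foxtrot
i=3: L=charlie, R=hotel=BASE -> take LEFT -> charlie

Answer: alpha
alpha
foxtrot
charlie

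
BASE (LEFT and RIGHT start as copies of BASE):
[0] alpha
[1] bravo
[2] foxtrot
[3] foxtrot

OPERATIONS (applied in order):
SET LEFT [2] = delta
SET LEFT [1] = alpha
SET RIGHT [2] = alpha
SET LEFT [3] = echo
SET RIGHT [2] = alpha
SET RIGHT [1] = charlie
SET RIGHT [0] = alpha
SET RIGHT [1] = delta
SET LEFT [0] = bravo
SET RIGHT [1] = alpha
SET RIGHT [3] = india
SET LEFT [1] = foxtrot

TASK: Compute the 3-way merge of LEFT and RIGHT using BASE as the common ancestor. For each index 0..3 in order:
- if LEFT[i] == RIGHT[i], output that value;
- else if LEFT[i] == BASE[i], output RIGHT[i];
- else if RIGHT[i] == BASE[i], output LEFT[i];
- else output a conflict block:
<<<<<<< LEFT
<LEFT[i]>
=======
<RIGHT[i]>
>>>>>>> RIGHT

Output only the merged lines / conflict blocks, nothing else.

Answer: bravo
<<<<<<< LEFT
foxtrot
=======
alpha
>>>>>>> RIGHT
<<<<<<< LEFT
delta
=======
alpha
>>>>>>> RIGHT
<<<<<<< LEFT
echo
=======
india
>>>>>>> RIGHT

Derivation:
Final LEFT:  [bravo, foxtrot, delta, echo]
Final RIGHT: [alpha, alpha, alpha, india]
i=0: L=bravo, R=alpha=BASE -> take LEFT -> bravo
i=1: BASE=bravo L=foxtrot R=alpha all differ -> CONFLICT
i=2: BASE=foxtrot L=delta R=alpha all differ -> CONFLICT
i=3: BASE=foxtrot L=echo R=india all differ -> CONFLICT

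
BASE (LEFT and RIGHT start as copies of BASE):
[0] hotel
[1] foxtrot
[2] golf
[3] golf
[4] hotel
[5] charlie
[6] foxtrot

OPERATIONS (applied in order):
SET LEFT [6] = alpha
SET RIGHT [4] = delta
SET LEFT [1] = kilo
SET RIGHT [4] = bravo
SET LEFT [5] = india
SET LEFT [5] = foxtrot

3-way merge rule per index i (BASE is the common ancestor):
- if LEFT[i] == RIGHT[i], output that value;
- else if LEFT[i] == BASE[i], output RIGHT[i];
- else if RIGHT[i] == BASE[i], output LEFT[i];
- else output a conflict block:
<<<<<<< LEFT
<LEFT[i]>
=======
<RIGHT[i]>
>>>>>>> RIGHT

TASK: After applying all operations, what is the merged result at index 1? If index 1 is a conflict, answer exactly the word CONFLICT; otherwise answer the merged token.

Answer: kilo

Derivation:
Final LEFT:  [hotel, kilo, golf, golf, hotel, foxtrot, alpha]
Final RIGHT: [hotel, foxtrot, golf, golf, bravo, charlie, foxtrot]
i=0: L=hotel R=hotel -> agree -> hotel
i=1: L=kilo, R=foxtrot=BASE -> take LEFT -> kilo
i=2: L=golf R=golf -> agree -> golf
i=3: L=golf R=golf -> agree -> golf
i=4: L=hotel=BASE, R=bravo -> take RIGHT -> bravo
i=5: L=foxtrot, R=charlie=BASE -> take LEFT -> foxtrot
i=6: L=alpha, R=foxtrot=BASE -> take LEFT -> alpha
Index 1 -> kilo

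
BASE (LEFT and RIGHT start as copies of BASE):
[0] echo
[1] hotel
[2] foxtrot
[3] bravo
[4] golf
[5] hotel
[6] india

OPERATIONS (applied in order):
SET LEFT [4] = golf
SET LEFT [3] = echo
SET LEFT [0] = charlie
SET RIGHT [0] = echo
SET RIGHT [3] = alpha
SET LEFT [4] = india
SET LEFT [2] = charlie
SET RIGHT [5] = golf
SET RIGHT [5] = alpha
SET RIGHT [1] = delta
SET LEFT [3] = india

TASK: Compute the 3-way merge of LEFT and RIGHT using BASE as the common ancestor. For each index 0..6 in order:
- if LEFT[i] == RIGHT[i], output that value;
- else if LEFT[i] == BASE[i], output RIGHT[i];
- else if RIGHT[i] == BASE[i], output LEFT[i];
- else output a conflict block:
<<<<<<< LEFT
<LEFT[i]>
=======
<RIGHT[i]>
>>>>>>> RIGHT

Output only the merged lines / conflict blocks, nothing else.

Answer: charlie
delta
charlie
<<<<<<< LEFT
india
=======
alpha
>>>>>>> RIGHT
india
alpha
india

Derivation:
Final LEFT:  [charlie, hotel, charlie, india, india, hotel, india]
Final RIGHT: [echo, delta, foxtrot, alpha, golf, alpha, india]
i=0: L=charlie, R=echo=BASE -> take LEFT -> charlie
i=1: L=hotel=BASE, R=delta -> take RIGHT -> delta
i=2: L=charlie, R=foxtrot=BASE -> take LEFT -> charlie
i=3: BASE=bravo L=india R=alpha all differ -> CONFLICT
i=4: L=india, R=golf=BASE -> take LEFT -> india
i=5: L=hotel=BASE, R=alpha -> take RIGHT -> alpha
i=6: L=india R=india -> agree -> india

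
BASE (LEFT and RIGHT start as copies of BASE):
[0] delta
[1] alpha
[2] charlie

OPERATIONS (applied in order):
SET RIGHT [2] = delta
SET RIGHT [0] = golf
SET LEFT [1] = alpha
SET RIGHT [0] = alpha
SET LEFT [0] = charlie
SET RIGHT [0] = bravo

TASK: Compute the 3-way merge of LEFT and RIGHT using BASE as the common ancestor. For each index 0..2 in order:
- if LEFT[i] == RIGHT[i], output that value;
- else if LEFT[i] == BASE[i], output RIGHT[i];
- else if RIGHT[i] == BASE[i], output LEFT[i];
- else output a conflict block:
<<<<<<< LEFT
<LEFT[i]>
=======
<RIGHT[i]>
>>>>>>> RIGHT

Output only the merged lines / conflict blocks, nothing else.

Answer: <<<<<<< LEFT
charlie
=======
bravo
>>>>>>> RIGHT
alpha
delta

Derivation:
Final LEFT:  [charlie, alpha, charlie]
Final RIGHT: [bravo, alpha, delta]
i=0: BASE=delta L=charlie R=bravo all differ -> CONFLICT
i=1: L=alpha R=alpha -> agree -> alpha
i=2: L=charlie=BASE, R=delta -> take RIGHT -> delta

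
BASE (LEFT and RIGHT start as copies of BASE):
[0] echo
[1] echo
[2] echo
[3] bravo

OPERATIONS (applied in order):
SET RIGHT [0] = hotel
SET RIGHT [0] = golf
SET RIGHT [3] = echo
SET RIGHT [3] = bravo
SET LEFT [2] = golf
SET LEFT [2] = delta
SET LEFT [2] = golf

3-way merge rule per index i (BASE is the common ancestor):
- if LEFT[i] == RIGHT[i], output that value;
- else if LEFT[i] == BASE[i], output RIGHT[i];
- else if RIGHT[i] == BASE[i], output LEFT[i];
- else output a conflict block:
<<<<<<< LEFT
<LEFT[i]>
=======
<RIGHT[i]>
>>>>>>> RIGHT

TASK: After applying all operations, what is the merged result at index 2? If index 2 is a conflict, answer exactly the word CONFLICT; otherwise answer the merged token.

Final LEFT:  [echo, echo, golf, bravo]
Final RIGHT: [golf, echo, echo, bravo]
i=0: L=echo=BASE, R=golf -> take RIGHT -> golf
i=1: L=echo R=echo -> agree -> echo
i=2: L=golf, R=echo=BASE -> take LEFT -> golf
i=3: L=bravo R=bravo -> agree -> bravo
Index 2 -> golf

Answer: golf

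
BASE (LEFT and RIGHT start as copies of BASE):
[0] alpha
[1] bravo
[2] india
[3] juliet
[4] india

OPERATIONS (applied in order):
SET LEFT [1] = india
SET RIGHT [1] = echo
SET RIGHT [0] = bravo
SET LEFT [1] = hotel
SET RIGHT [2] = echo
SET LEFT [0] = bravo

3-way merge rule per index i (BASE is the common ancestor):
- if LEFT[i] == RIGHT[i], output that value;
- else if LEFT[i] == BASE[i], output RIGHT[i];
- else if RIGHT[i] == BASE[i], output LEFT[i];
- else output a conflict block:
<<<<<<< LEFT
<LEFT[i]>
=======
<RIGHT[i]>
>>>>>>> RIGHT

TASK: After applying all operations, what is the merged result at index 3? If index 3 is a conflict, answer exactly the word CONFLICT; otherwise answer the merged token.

Answer: juliet

Derivation:
Final LEFT:  [bravo, hotel, india, juliet, india]
Final RIGHT: [bravo, echo, echo, juliet, india]
i=0: L=bravo R=bravo -> agree -> bravo
i=1: BASE=bravo L=hotel R=echo all differ -> CONFLICT
i=2: L=india=BASE, R=echo -> take RIGHT -> echo
i=3: L=juliet R=juliet -> agree -> juliet
i=4: L=india R=india -> agree -> india
Index 3 -> juliet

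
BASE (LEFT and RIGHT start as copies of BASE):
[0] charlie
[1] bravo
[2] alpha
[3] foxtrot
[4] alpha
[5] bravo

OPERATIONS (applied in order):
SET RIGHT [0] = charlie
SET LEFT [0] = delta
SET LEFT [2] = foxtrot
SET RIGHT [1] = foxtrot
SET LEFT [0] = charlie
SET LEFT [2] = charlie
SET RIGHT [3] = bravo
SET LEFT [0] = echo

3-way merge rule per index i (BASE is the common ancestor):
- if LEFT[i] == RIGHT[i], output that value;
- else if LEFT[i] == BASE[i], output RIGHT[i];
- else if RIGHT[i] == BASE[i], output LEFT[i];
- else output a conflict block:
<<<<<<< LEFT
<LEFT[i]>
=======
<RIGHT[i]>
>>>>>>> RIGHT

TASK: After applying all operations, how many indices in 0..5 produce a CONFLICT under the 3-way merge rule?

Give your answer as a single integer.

Final LEFT:  [echo, bravo, charlie, foxtrot, alpha, bravo]
Final RIGHT: [charlie, foxtrot, alpha, bravo, alpha, bravo]
i=0: L=echo, R=charlie=BASE -> take LEFT -> echo
i=1: L=bravo=BASE, R=foxtrot -> take RIGHT -> foxtrot
i=2: L=charlie, R=alpha=BASE -> take LEFT -> charlie
i=3: L=foxtrot=BASE, R=bravo -> take RIGHT -> bravo
i=4: L=alpha R=alpha -> agree -> alpha
i=5: L=bravo R=bravo -> agree -> bravo
Conflict count: 0

Answer: 0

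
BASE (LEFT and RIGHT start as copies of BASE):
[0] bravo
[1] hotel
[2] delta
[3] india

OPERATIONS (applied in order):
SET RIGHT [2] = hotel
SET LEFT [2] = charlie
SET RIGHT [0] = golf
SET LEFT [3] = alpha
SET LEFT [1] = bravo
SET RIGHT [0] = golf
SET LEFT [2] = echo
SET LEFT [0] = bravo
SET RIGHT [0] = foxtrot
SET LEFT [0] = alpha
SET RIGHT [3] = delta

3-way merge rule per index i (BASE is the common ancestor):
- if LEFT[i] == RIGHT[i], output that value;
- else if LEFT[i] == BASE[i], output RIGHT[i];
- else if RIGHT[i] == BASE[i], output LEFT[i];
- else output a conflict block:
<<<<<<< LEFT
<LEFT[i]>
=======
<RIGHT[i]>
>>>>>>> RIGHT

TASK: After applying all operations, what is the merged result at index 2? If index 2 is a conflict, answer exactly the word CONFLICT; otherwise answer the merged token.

Final LEFT:  [alpha, bravo, echo, alpha]
Final RIGHT: [foxtrot, hotel, hotel, delta]
i=0: BASE=bravo L=alpha R=foxtrot all differ -> CONFLICT
i=1: L=bravo, R=hotel=BASE -> take LEFT -> bravo
i=2: BASE=delta L=echo R=hotel all differ -> CONFLICT
i=3: BASE=india L=alpha R=delta all differ -> CONFLICT
Index 2 -> CONFLICT

Answer: CONFLICT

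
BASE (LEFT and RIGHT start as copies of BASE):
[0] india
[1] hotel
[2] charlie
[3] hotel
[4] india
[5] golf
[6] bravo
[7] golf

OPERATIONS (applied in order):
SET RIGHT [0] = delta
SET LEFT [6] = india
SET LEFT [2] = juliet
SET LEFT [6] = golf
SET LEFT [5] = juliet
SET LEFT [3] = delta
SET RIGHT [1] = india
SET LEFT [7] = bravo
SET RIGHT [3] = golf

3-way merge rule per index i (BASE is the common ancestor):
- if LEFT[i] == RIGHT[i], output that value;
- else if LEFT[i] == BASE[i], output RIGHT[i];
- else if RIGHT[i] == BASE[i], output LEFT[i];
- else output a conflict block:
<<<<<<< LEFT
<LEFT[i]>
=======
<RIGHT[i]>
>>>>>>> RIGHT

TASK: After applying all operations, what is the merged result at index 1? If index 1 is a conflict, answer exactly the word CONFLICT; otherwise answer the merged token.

Final LEFT:  [india, hotel, juliet, delta, india, juliet, golf, bravo]
Final RIGHT: [delta, india, charlie, golf, india, golf, bravo, golf]
i=0: L=india=BASE, R=delta -> take RIGHT -> delta
i=1: L=hotel=BASE, R=india -> take RIGHT -> india
i=2: L=juliet, R=charlie=BASE -> take LEFT -> juliet
i=3: BASE=hotel L=delta R=golf all differ -> CONFLICT
i=4: L=india R=india -> agree -> india
i=5: L=juliet, R=golf=BASE -> take LEFT -> juliet
i=6: L=golf, R=bravo=BASE -> take LEFT -> golf
i=7: L=bravo, R=golf=BASE -> take LEFT -> bravo
Index 1 -> india

Answer: india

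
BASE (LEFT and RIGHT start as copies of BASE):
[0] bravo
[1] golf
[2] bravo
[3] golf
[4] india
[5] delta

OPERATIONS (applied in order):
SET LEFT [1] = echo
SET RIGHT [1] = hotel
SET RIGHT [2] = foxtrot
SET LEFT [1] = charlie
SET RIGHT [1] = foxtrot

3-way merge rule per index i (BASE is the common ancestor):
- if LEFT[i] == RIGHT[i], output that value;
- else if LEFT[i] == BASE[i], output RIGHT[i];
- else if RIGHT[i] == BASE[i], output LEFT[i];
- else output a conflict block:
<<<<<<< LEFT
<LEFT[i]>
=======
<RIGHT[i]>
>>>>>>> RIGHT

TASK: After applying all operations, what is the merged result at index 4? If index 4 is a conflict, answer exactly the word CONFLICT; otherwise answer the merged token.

Final LEFT:  [bravo, charlie, bravo, golf, india, delta]
Final RIGHT: [bravo, foxtrot, foxtrot, golf, india, delta]
i=0: L=bravo R=bravo -> agree -> bravo
i=1: BASE=golf L=charlie R=foxtrot all differ -> CONFLICT
i=2: L=bravo=BASE, R=foxtrot -> take RIGHT -> foxtrot
i=3: L=golf R=golf -> agree -> golf
i=4: L=india R=india -> agree -> india
i=5: L=delta R=delta -> agree -> delta
Index 4 -> india

Answer: india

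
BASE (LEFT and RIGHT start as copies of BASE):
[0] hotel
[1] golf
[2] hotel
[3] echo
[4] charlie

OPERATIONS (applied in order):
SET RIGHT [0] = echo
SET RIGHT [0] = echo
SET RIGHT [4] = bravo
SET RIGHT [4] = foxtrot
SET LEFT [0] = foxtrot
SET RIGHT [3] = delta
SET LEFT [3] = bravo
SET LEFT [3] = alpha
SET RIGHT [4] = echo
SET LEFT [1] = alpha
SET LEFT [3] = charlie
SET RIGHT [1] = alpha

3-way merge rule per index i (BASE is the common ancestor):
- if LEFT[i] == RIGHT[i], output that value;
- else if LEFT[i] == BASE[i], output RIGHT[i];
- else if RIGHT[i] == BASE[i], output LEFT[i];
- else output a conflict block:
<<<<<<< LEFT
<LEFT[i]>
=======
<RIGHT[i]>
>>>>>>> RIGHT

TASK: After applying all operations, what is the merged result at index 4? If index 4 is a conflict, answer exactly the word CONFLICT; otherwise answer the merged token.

Answer: echo

Derivation:
Final LEFT:  [foxtrot, alpha, hotel, charlie, charlie]
Final RIGHT: [echo, alpha, hotel, delta, echo]
i=0: BASE=hotel L=foxtrot R=echo all differ -> CONFLICT
i=1: L=alpha R=alpha -> agree -> alpha
i=2: L=hotel R=hotel -> agree -> hotel
i=3: BASE=echo L=charlie R=delta all differ -> CONFLICT
i=4: L=charlie=BASE, R=echo -> take RIGHT -> echo
Index 4 -> echo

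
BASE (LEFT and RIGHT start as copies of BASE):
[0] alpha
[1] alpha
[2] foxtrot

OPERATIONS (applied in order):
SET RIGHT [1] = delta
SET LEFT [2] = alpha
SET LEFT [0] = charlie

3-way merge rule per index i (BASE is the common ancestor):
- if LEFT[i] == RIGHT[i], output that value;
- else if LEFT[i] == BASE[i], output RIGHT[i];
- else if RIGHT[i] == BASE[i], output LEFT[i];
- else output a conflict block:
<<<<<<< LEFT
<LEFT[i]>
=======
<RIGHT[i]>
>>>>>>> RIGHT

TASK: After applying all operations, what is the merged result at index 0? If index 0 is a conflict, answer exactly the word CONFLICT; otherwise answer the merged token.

Final LEFT:  [charlie, alpha, alpha]
Final RIGHT: [alpha, delta, foxtrot]
i=0: L=charlie, R=alpha=BASE -> take LEFT -> charlie
i=1: L=alpha=BASE, R=delta -> take RIGHT -> delta
i=2: L=alpha, R=foxtrot=BASE -> take LEFT -> alpha
Index 0 -> charlie

Answer: charlie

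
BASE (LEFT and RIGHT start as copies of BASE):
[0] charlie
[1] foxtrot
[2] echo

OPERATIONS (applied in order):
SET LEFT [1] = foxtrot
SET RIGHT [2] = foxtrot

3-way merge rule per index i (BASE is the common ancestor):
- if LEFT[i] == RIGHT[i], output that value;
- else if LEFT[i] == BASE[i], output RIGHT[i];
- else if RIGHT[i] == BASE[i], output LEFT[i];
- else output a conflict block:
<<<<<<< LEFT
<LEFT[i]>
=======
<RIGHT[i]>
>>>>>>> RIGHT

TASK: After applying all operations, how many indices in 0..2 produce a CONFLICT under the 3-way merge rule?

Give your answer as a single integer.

Answer: 0

Derivation:
Final LEFT:  [charlie, foxtrot, echo]
Final RIGHT: [charlie, foxtrot, foxtrot]
i=0: L=charlie R=charlie -> agree -> charlie
i=1: L=foxtrot R=foxtrot -> agree -> foxtrot
i=2: L=echo=BASE, R=foxtrot -> take RIGHT -> foxtrot
Conflict count: 0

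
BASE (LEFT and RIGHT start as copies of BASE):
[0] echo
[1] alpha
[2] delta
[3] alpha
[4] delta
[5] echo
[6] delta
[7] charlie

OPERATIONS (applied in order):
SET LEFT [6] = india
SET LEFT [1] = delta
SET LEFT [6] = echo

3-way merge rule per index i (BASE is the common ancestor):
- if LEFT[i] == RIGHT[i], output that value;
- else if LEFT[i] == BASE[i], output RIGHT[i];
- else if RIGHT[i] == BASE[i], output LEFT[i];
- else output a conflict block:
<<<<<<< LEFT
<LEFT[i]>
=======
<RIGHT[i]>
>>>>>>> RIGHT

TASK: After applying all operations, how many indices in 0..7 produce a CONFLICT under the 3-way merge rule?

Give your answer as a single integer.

Answer: 0

Derivation:
Final LEFT:  [echo, delta, delta, alpha, delta, echo, echo, charlie]
Final RIGHT: [echo, alpha, delta, alpha, delta, echo, delta, charlie]
i=0: L=echo R=echo -> agree -> echo
i=1: L=delta, R=alpha=BASE -> take LEFT -> delta
i=2: L=delta R=delta -> agree -> delta
i=3: L=alpha R=alpha -> agree -> alpha
i=4: L=delta R=delta -> agree -> delta
i=5: L=echo R=echo -> agree -> echo
i=6: L=echo, R=delta=BASE -> take LEFT -> echo
i=7: L=charlie R=charlie -> agree -> charlie
Conflict count: 0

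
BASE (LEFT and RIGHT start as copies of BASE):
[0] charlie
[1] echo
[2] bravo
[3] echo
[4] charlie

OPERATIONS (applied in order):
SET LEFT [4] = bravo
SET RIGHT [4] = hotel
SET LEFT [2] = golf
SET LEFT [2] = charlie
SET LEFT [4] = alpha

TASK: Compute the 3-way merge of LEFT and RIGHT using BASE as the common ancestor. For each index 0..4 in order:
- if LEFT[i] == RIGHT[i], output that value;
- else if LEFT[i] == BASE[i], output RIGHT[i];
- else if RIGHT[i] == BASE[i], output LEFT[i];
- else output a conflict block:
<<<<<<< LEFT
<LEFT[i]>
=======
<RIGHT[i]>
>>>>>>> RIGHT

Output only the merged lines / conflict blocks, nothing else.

Final LEFT:  [charlie, echo, charlie, echo, alpha]
Final RIGHT: [charlie, echo, bravo, echo, hotel]
i=0: L=charlie R=charlie -> agree -> charlie
i=1: L=echo R=echo -> agree -> echo
i=2: L=charlie, R=bravo=BASE -> take LEFT -> charlie
i=3: L=echo R=echo -> agree -> echo
i=4: BASE=charlie L=alpha R=hotel all differ -> CONFLICT

Answer: charlie
echo
charlie
echo
<<<<<<< LEFT
alpha
=======
hotel
>>>>>>> RIGHT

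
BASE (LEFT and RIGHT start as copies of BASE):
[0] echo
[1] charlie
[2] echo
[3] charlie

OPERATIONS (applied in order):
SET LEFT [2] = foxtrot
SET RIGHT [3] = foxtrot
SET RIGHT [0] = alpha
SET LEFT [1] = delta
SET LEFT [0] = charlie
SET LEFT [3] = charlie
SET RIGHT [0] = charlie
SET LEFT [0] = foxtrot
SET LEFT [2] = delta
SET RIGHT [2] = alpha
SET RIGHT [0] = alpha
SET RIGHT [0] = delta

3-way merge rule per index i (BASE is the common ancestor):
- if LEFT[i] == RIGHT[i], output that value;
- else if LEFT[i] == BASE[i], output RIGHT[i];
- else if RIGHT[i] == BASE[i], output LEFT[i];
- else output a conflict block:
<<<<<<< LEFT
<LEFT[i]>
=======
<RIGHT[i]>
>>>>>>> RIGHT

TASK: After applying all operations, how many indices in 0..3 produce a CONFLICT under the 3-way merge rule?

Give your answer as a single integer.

Final LEFT:  [foxtrot, delta, delta, charlie]
Final RIGHT: [delta, charlie, alpha, foxtrot]
i=0: BASE=echo L=foxtrot R=delta all differ -> CONFLICT
i=1: L=delta, R=charlie=BASE -> take LEFT -> delta
i=2: BASE=echo L=delta R=alpha all differ -> CONFLICT
i=3: L=charlie=BASE, R=foxtrot -> take RIGHT -> foxtrot
Conflict count: 2

Answer: 2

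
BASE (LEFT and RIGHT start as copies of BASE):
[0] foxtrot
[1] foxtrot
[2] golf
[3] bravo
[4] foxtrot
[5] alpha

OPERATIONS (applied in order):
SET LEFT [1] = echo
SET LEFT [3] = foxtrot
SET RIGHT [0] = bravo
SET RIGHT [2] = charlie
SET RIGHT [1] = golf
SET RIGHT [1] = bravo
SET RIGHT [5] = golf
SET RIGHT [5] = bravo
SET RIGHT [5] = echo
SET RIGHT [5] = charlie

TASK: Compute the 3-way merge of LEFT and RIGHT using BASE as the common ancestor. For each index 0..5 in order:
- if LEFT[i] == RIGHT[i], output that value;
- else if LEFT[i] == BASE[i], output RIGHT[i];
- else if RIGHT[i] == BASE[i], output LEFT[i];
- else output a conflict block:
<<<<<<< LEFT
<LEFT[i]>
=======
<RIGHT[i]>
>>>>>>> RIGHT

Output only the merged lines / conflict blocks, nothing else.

Answer: bravo
<<<<<<< LEFT
echo
=======
bravo
>>>>>>> RIGHT
charlie
foxtrot
foxtrot
charlie

Derivation:
Final LEFT:  [foxtrot, echo, golf, foxtrot, foxtrot, alpha]
Final RIGHT: [bravo, bravo, charlie, bravo, foxtrot, charlie]
i=0: L=foxtrot=BASE, R=bravo -> take RIGHT -> bravo
i=1: BASE=foxtrot L=echo R=bravo all differ -> CONFLICT
i=2: L=golf=BASE, R=charlie -> take RIGHT -> charlie
i=3: L=foxtrot, R=bravo=BASE -> take LEFT -> foxtrot
i=4: L=foxtrot R=foxtrot -> agree -> foxtrot
i=5: L=alpha=BASE, R=charlie -> take RIGHT -> charlie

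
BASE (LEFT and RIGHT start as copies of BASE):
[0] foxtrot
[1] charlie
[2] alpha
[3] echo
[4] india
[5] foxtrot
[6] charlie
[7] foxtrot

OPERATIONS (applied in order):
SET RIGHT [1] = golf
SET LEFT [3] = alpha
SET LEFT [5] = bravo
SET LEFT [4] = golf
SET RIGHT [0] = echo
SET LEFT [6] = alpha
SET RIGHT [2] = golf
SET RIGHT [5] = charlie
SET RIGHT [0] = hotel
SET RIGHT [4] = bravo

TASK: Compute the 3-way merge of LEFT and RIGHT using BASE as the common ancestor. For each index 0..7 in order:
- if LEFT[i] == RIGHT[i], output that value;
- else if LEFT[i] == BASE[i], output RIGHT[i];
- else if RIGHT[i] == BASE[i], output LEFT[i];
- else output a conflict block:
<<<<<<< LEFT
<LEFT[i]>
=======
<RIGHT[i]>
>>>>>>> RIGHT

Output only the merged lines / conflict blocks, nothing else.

Answer: hotel
golf
golf
alpha
<<<<<<< LEFT
golf
=======
bravo
>>>>>>> RIGHT
<<<<<<< LEFT
bravo
=======
charlie
>>>>>>> RIGHT
alpha
foxtrot

Derivation:
Final LEFT:  [foxtrot, charlie, alpha, alpha, golf, bravo, alpha, foxtrot]
Final RIGHT: [hotel, golf, golf, echo, bravo, charlie, charlie, foxtrot]
i=0: L=foxtrot=BASE, R=hotel -> take RIGHT -> hotel
i=1: L=charlie=BASE, R=golf -> take RIGHT -> golf
i=2: L=alpha=BASE, R=golf -> take RIGHT -> golf
i=3: L=alpha, R=echo=BASE -> take LEFT -> alpha
i=4: BASE=india L=golf R=bravo all differ -> CONFLICT
i=5: BASE=foxtrot L=bravo R=charlie all differ -> CONFLICT
i=6: L=alpha, R=charlie=BASE -> take LEFT -> alpha
i=7: L=foxtrot R=foxtrot -> agree -> foxtrot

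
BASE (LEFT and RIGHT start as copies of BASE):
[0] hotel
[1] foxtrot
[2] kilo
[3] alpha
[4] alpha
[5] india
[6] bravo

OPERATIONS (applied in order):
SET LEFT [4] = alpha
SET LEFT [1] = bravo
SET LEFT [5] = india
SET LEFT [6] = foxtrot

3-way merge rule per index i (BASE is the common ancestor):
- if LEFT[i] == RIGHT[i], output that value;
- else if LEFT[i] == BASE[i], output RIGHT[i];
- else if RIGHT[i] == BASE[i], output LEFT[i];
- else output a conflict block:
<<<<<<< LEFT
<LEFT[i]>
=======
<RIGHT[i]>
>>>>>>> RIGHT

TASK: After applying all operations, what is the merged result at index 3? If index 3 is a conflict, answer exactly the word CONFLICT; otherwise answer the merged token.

Final LEFT:  [hotel, bravo, kilo, alpha, alpha, india, foxtrot]
Final RIGHT: [hotel, foxtrot, kilo, alpha, alpha, india, bravo]
i=0: L=hotel R=hotel -> agree -> hotel
i=1: L=bravo, R=foxtrot=BASE -> take LEFT -> bravo
i=2: L=kilo R=kilo -> agree -> kilo
i=3: L=alpha R=alpha -> agree -> alpha
i=4: L=alpha R=alpha -> agree -> alpha
i=5: L=india R=india -> agree -> india
i=6: L=foxtrot, R=bravo=BASE -> take LEFT -> foxtrot
Index 3 -> alpha

Answer: alpha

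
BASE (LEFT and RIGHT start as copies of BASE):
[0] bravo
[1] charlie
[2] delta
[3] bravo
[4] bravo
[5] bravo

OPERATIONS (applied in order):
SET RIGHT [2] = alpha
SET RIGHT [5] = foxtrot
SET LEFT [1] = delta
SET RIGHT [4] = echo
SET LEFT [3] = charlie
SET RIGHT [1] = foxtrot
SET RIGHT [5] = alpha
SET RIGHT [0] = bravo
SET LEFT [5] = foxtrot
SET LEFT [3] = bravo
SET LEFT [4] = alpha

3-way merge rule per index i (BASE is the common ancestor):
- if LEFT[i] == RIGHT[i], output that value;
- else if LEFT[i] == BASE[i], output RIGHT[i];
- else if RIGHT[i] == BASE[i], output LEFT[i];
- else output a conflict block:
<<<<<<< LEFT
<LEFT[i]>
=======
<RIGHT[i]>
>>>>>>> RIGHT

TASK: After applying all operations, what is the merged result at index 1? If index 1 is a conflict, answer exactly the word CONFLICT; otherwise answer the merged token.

Final LEFT:  [bravo, delta, delta, bravo, alpha, foxtrot]
Final RIGHT: [bravo, foxtrot, alpha, bravo, echo, alpha]
i=0: L=bravo R=bravo -> agree -> bravo
i=1: BASE=charlie L=delta R=foxtrot all differ -> CONFLICT
i=2: L=delta=BASE, R=alpha -> take RIGHT -> alpha
i=3: L=bravo R=bravo -> agree -> bravo
i=4: BASE=bravo L=alpha R=echo all differ -> CONFLICT
i=5: BASE=bravo L=foxtrot R=alpha all differ -> CONFLICT
Index 1 -> CONFLICT

Answer: CONFLICT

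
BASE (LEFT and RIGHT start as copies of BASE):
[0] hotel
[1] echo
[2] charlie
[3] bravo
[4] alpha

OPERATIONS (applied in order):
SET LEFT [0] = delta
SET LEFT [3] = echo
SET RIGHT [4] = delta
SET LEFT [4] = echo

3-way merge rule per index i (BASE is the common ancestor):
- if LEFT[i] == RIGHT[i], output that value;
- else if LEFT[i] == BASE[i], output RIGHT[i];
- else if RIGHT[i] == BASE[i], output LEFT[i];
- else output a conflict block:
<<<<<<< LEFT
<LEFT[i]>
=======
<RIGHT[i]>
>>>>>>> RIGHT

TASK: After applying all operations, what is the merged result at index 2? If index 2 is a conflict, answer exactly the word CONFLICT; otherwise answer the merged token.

Answer: charlie

Derivation:
Final LEFT:  [delta, echo, charlie, echo, echo]
Final RIGHT: [hotel, echo, charlie, bravo, delta]
i=0: L=delta, R=hotel=BASE -> take LEFT -> delta
i=1: L=echo R=echo -> agree -> echo
i=2: L=charlie R=charlie -> agree -> charlie
i=3: L=echo, R=bravo=BASE -> take LEFT -> echo
i=4: BASE=alpha L=echo R=delta all differ -> CONFLICT
Index 2 -> charlie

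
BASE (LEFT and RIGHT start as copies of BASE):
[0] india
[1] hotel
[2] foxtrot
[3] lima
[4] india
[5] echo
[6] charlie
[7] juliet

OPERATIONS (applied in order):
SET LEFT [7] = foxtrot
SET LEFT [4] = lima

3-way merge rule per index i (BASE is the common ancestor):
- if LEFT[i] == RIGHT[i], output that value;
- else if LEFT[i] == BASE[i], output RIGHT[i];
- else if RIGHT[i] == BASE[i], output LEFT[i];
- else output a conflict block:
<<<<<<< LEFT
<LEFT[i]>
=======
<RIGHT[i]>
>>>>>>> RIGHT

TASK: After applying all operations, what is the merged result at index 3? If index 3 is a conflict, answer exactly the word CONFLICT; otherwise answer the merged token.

Answer: lima

Derivation:
Final LEFT:  [india, hotel, foxtrot, lima, lima, echo, charlie, foxtrot]
Final RIGHT: [india, hotel, foxtrot, lima, india, echo, charlie, juliet]
i=0: L=india R=india -> agree -> india
i=1: L=hotel R=hotel -> agree -> hotel
i=2: L=foxtrot R=foxtrot -> agree -> foxtrot
i=3: L=lima R=lima -> agree -> lima
i=4: L=lima, R=india=BASE -> take LEFT -> lima
i=5: L=echo R=echo -> agree -> echo
i=6: L=charlie R=charlie -> agree -> charlie
i=7: L=foxtrot, R=juliet=BASE -> take LEFT -> foxtrot
Index 3 -> lima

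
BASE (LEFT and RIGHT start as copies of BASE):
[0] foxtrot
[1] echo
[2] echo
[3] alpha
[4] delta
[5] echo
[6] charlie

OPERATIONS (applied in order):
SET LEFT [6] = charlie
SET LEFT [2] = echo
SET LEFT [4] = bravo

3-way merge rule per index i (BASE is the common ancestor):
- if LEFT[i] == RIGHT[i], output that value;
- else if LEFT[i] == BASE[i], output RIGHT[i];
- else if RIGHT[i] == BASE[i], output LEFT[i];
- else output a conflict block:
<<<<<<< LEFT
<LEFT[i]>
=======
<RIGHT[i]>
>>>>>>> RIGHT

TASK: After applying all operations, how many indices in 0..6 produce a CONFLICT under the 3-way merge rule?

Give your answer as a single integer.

Answer: 0

Derivation:
Final LEFT:  [foxtrot, echo, echo, alpha, bravo, echo, charlie]
Final RIGHT: [foxtrot, echo, echo, alpha, delta, echo, charlie]
i=0: L=foxtrot R=foxtrot -> agree -> foxtrot
i=1: L=echo R=echo -> agree -> echo
i=2: L=echo R=echo -> agree -> echo
i=3: L=alpha R=alpha -> agree -> alpha
i=4: L=bravo, R=delta=BASE -> take LEFT -> bravo
i=5: L=echo R=echo -> agree -> echo
i=6: L=charlie R=charlie -> agree -> charlie
Conflict count: 0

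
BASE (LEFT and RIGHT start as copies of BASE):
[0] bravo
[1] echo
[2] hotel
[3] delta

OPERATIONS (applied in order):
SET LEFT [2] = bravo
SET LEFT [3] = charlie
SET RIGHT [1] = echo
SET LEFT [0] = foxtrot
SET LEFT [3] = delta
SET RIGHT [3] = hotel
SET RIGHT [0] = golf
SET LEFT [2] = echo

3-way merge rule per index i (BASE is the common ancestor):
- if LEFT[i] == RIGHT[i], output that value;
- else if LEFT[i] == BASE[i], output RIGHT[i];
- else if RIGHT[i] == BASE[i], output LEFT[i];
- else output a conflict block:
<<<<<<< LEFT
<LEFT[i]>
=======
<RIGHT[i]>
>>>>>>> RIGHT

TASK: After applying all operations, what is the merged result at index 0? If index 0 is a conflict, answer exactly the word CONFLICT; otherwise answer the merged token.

Final LEFT:  [foxtrot, echo, echo, delta]
Final RIGHT: [golf, echo, hotel, hotel]
i=0: BASE=bravo L=foxtrot R=golf all differ -> CONFLICT
i=1: L=echo R=echo -> agree -> echo
i=2: L=echo, R=hotel=BASE -> take LEFT -> echo
i=3: L=delta=BASE, R=hotel -> take RIGHT -> hotel
Index 0 -> CONFLICT

Answer: CONFLICT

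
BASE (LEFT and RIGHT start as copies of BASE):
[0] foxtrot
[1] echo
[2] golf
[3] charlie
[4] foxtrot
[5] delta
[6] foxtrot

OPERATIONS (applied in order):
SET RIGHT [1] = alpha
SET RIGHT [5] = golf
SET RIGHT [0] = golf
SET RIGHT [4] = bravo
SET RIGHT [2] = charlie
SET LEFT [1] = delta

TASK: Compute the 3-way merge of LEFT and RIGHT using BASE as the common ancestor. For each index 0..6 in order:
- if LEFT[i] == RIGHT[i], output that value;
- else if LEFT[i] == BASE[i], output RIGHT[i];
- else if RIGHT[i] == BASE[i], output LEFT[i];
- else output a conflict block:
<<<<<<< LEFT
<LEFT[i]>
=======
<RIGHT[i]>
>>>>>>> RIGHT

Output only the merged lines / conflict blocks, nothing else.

Final LEFT:  [foxtrot, delta, golf, charlie, foxtrot, delta, foxtrot]
Final RIGHT: [golf, alpha, charlie, charlie, bravo, golf, foxtrot]
i=0: L=foxtrot=BASE, R=golf -> take RIGHT -> golf
i=1: BASE=echo L=delta R=alpha all differ -> CONFLICT
i=2: L=golf=BASE, R=charlie -> take RIGHT -> charlie
i=3: L=charlie R=charlie -> agree -> charlie
i=4: L=foxtrot=BASE, R=bravo -> take RIGHT -> bravo
i=5: L=delta=BASE, R=golf -> take RIGHT -> golf
i=6: L=foxtrot R=foxtrot -> agree -> foxtrot

Answer: golf
<<<<<<< LEFT
delta
=======
alpha
>>>>>>> RIGHT
charlie
charlie
bravo
golf
foxtrot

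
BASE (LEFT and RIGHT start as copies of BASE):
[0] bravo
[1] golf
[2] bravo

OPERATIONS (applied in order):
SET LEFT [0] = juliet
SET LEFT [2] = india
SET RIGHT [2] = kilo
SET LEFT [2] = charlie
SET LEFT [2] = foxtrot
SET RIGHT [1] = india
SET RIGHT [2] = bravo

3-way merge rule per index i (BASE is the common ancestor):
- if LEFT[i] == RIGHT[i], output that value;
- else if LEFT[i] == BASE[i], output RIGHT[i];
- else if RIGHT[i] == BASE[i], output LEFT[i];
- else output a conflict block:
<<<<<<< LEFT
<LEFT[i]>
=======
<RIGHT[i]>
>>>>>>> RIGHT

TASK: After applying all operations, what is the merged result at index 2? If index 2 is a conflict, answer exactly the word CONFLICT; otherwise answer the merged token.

Final LEFT:  [juliet, golf, foxtrot]
Final RIGHT: [bravo, india, bravo]
i=0: L=juliet, R=bravo=BASE -> take LEFT -> juliet
i=1: L=golf=BASE, R=india -> take RIGHT -> india
i=2: L=foxtrot, R=bravo=BASE -> take LEFT -> foxtrot
Index 2 -> foxtrot

Answer: foxtrot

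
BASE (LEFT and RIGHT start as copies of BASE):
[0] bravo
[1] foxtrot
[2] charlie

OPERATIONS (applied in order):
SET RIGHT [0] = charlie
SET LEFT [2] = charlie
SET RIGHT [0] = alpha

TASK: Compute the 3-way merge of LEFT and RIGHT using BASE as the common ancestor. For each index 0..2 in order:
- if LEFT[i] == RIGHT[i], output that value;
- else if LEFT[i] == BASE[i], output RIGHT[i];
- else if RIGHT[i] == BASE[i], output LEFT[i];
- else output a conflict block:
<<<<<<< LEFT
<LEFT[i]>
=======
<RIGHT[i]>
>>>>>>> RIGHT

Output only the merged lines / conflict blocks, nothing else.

Final LEFT:  [bravo, foxtrot, charlie]
Final RIGHT: [alpha, foxtrot, charlie]
i=0: L=bravo=BASE, R=alpha -> take RIGHT -> alpha
i=1: L=foxtrot R=foxtrot -> agree -> foxtrot
i=2: L=charlie R=charlie -> agree -> charlie

Answer: alpha
foxtrot
charlie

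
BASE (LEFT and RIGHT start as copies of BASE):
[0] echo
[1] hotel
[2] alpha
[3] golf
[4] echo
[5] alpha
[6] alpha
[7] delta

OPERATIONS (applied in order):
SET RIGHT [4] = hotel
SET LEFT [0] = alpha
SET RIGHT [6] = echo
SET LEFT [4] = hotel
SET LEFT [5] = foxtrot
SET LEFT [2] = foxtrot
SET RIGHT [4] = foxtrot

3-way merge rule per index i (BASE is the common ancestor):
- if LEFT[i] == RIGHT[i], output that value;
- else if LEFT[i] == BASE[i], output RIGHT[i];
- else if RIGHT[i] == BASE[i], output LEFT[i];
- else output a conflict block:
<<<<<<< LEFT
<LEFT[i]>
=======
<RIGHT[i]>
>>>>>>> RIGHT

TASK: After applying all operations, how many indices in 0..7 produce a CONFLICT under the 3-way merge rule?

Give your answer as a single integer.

Final LEFT:  [alpha, hotel, foxtrot, golf, hotel, foxtrot, alpha, delta]
Final RIGHT: [echo, hotel, alpha, golf, foxtrot, alpha, echo, delta]
i=0: L=alpha, R=echo=BASE -> take LEFT -> alpha
i=1: L=hotel R=hotel -> agree -> hotel
i=2: L=foxtrot, R=alpha=BASE -> take LEFT -> foxtrot
i=3: L=golf R=golf -> agree -> golf
i=4: BASE=echo L=hotel R=foxtrot all differ -> CONFLICT
i=5: L=foxtrot, R=alpha=BASE -> take LEFT -> foxtrot
i=6: L=alpha=BASE, R=echo -> take RIGHT -> echo
i=7: L=delta R=delta -> agree -> delta
Conflict count: 1

Answer: 1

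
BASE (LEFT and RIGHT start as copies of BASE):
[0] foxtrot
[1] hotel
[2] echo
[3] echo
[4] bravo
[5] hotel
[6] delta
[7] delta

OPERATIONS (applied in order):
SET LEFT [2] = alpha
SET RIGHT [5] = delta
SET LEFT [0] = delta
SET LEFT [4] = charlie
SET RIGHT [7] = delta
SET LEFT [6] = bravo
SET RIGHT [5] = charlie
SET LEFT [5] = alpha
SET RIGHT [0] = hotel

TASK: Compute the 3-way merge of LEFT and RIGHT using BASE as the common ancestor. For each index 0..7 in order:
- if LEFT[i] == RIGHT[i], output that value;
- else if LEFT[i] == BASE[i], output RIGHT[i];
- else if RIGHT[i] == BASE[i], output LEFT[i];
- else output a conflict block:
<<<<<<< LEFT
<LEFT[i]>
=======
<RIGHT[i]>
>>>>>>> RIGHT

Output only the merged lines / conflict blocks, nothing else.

Answer: <<<<<<< LEFT
delta
=======
hotel
>>>>>>> RIGHT
hotel
alpha
echo
charlie
<<<<<<< LEFT
alpha
=======
charlie
>>>>>>> RIGHT
bravo
delta

Derivation:
Final LEFT:  [delta, hotel, alpha, echo, charlie, alpha, bravo, delta]
Final RIGHT: [hotel, hotel, echo, echo, bravo, charlie, delta, delta]
i=0: BASE=foxtrot L=delta R=hotel all differ -> CONFLICT
i=1: L=hotel R=hotel -> agree -> hotel
i=2: L=alpha, R=echo=BASE -> take LEFT -> alpha
i=3: L=echo R=echo -> agree -> echo
i=4: L=charlie, R=bravo=BASE -> take LEFT -> charlie
i=5: BASE=hotel L=alpha R=charlie all differ -> CONFLICT
i=6: L=bravo, R=delta=BASE -> take LEFT -> bravo
i=7: L=delta R=delta -> agree -> delta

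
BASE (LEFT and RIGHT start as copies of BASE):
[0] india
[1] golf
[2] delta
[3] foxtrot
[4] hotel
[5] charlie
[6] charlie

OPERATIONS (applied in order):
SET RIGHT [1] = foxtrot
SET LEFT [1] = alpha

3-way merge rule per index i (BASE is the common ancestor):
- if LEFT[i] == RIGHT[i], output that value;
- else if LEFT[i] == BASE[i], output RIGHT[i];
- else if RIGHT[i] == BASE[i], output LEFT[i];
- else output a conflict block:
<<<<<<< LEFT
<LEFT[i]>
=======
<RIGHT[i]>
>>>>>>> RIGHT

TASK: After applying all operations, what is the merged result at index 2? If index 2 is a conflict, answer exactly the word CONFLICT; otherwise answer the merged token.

Answer: delta

Derivation:
Final LEFT:  [india, alpha, delta, foxtrot, hotel, charlie, charlie]
Final RIGHT: [india, foxtrot, delta, foxtrot, hotel, charlie, charlie]
i=0: L=india R=india -> agree -> india
i=1: BASE=golf L=alpha R=foxtrot all differ -> CONFLICT
i=2: L=delta R=delta -> agree -> delta
i=3: L=foxtrot R=foxtrot -> agree -> foxtrot
i=4: L=hotel R=hotel -> agree -> hotel
i=5: L=charlie R=charlie -> agree -> charlie
i=6: L=charlie R=charlie -> agree -> charlie
Index 2 -> delta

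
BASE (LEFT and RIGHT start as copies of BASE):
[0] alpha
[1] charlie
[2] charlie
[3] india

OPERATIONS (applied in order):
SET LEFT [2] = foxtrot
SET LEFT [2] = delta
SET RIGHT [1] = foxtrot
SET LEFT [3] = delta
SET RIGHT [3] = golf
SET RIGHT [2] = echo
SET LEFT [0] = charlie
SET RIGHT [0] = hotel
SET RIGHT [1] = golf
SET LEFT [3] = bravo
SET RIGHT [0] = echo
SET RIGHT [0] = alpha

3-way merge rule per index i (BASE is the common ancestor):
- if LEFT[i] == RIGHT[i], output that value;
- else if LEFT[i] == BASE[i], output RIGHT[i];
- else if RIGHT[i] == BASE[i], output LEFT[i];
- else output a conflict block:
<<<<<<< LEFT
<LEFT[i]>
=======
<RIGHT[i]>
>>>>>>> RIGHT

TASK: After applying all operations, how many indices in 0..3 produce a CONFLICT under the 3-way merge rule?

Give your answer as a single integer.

Final LEFT:  [charlie, charlie, delta, bravo]
Final RIGHT: [alpha, golf, echo, golf]
i=0: L=charlie, R=alpha=BASE -> take LEFT -> charlie
i=1: L=charlie=BASE, R=golf -> take RIGHT -> golf
i=2: BASE=charlie L=delta R=echo all differ -> CONFLICT
i=3: BASE=india L=bravo R=golf all differ -> CONFLICT
Conflict count: 2

Answer: 2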